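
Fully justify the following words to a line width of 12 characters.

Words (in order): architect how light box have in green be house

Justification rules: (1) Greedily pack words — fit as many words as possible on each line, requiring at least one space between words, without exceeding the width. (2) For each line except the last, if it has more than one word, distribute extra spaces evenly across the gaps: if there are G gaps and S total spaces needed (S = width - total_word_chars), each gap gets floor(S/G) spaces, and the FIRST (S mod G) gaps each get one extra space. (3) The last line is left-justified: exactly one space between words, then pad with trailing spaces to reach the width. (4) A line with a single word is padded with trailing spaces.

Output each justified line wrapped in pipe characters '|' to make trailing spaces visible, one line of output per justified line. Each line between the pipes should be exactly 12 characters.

Line 1: ['architect'] (min_width=9, slack=3)
Line 2: ['how', 'light'] (min_width=9, slack=3)
Line 3: ['box', 'have', 'in'] (min_width=11, slack=1)
Line 4: ['green', 'be'] (min_width=8, slack=4)
Line 5: ['house'] (min_width=5, slack=7)

Answer: |architect   |
|how    light|
|box  have in|
|green     be|
|house       |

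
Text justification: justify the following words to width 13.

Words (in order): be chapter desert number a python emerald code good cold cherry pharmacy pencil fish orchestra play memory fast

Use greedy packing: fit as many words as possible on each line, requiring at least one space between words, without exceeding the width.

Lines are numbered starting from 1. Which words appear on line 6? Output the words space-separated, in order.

Line 1: ['be', 'chapter'] (min_width=10, slack=3)
Line 2: ['desert', 'number'] (min_width=13, slack=0)
Line 3: ['a', 'python'] (min_width=8, slack=5)
Line 4: ['emerald', 'code'] (min_width=12, slack=1)
Line 5: ['good', 'cold'] (min_width=9, slack=4)
Line 6: ['cherry'] (min_width=6, slack=7)
Line 7: ['pharmacy'] (min_width=8, slack=5)
Line 8: ['pencil', 'fish'] (min_width=11, slack=2)
Line 9: ['orchestra'] (min_width=9, slack=4)
Line 10: ['play', 'memory'] (min_width=11, slack=2)
Line 11: ['fast'] (min_width=4, slack=9)

Answer: cherry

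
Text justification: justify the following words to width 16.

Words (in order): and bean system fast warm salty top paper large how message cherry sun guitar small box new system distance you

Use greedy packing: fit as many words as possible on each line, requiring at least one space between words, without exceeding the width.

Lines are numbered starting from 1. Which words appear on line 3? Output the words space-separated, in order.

Line 1: ['and', 'bean', 'system'] (min_width=15, slack=1)
Line 2: ['fast', 'warm', 'salty'] (min_width=15, slack=1)
Line 3: ['top', 'paper', 'large'] (min_width=15, slack=1)
Line 4: ['how', 'message'] (min_width=11, slack=5)
Line 5: ['cherry', 'sun'] (min_width=10, slack=6)
Line 6: ['guitar', 'small', 'box'] (min_width=16, slack=0)
Line 7: ['new', 'system'] (min_width=10, slack=6)
Line 8: ['distance', 'you'] (min_width=12, slack=4)

Answer: top paper large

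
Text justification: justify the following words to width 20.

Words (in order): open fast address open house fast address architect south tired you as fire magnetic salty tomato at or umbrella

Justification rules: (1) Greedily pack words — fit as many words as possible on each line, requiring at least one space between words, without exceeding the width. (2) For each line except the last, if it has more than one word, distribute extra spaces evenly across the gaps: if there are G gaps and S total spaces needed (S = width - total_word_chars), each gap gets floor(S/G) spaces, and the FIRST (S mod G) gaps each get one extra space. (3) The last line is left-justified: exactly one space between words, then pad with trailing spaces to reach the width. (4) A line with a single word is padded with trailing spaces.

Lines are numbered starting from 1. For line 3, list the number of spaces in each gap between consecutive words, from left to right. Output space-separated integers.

Answer: 4

Derivation:
Line 1: ['open', 'fast', 'address'] (min_width=17, slack=3)
Line 2: ['open', 'house', 'fast'] (min_width=15, slack=5)
Line 3: ['address', 'architect'] (min_width=17, slack=3)
Line 4: ['south', 'tired', 'you', 'as'] (min_width=18, slack=2)
Line 5: ['fire', 'magnetic', 'salty'] (min_width=19, slack=1)
Line 6: ['tomato', 'at', 'or'] (min_width=12, slack=8)
Line 7: ['umbrella'] (min_width=8, slack=12)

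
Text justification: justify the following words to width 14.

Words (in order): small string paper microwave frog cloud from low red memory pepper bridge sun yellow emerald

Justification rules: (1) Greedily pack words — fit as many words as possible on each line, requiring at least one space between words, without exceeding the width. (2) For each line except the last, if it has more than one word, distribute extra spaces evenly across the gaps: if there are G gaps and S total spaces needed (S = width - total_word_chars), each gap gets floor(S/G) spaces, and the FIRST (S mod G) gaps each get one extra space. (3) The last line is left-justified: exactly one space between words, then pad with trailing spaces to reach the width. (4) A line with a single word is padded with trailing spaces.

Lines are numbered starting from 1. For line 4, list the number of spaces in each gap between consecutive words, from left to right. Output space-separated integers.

Line 1: ['small', 'string'] (min_width=12, slack=2)
Line 2: ['paper'] (min_width=5, slack=9)
Line 3: ['microwave', 'frog'] (min_width=14, slack=0)
Line 4: ['cloud', 'from', 'low'] (min_width=14, slack=0)
Line 5: ['red', 'memory'] (min_width=10, slack=4)
Line 6: ['pepper', 'bridge'] (min_width=13, slack=1)
Line 7: ['sun', 'yellow'] (min_width=10, slack=4)
Line 8: ['emerald'] (min_width=7, slack=7)

Answer: 1 1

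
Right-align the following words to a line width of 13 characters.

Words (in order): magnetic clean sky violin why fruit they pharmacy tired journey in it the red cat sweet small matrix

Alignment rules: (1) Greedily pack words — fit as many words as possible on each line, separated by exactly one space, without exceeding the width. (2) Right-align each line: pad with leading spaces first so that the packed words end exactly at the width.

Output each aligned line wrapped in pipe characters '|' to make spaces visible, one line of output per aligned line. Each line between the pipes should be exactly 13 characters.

Line 1: ['magnetic'] (min_width=8, slack=5)
Line 2: ['clean', 'sky'] (min_width=9, slack=4)
Line 3: ['violin', 'why'] (min_width=10, slack=3)
Line 4: ['fruit', 'they'] (min_width=10, slack=3)
Line 5: ['pharmacy'] (min_width=8, slack=5)
Line 6: ['tired', 'journey'] (min_width=13, slack=0)
Line 7: ['in', 'it', 'the', 'red'] (min_width=13, slack=0)
Line 8: ['cat', 'sweet'] (min_width=9, slack=4)
Line 9: ['small', 'matrix'] (min_width=12, slack=1)

Answer: |     magnetic|
|    clean sky|
|   violin why|
|   fruit they|
|     pharmacy|
|tired journey|
|in it the red|
|    cat sweet|
| small matrix|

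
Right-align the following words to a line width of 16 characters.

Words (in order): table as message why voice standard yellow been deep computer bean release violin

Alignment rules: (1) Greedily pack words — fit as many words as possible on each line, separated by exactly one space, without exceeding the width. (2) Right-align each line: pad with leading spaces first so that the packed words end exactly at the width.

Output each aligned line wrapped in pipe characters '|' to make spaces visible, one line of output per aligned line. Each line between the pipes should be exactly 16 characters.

Answer: |table as message|
|       why voice|
| standard yellow|
|       been deep|
|   computer bean|
|  release violin|

Derivation:
Line 1: ['table', 'as', 'message'] (min_width=16, slack=0)
Line 2: ['why', 'voice'] (min_width=9, slack=7)
Line 3: ['standard', 'yellow'] (min_width=15, slack=1)
Line 4: ['been', 'deep'] (min_width=9, slack=7)
Line 5: ['computer', 'bean'] (min_width=13, slack=3)
Line 6: ['release', 'violin'] (min_width=14, slack=2)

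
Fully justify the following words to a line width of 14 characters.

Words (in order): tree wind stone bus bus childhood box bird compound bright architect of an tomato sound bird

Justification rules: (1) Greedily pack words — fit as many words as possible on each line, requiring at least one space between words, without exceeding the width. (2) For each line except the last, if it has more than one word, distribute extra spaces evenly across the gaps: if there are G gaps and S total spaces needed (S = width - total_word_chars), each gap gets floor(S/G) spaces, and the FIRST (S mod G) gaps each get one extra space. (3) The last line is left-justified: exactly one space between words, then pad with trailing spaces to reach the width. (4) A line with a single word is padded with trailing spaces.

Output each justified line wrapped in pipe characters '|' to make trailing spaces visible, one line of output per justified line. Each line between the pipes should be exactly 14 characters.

Answer: |tree      wind|
|stone  bus bus|
|childhood  box|
|bird  compound|
|bright        |
|architect   of|
|an      tomato|
|sound bird    |

Derivation:
Line 1: ['tree', 'wind'] (min_width=9, slack=5)
Line 2: ['stone', 'bus', 'bus'] (min_width=13, slack=1)
Line 3: ['childhood', 'box'] (min_width=13, slack=1)
Line 4: ['bird', 'compound'] (min_width=13, slack=1)
Line 5: ['bright'] (min_width=6, slack=8)
Line 6: ['architect', 'of'] (min_width=12, slack=2)
Line 7: ['an', 'tomato'] (min_width=9, slack=5)
Line 8: ['sound', 'bird'] (min_width=10, slack=4)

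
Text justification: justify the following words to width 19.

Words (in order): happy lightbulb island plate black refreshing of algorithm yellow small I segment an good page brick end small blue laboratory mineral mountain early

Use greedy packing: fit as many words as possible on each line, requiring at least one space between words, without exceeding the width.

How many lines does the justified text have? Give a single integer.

Line 1: ['happy', 'lightbulb'] (min_width=15, slack=4)
Line 2: ['island', 'plate', 'black'] (min_width=18, slack=1)
Line 3: ['refreshing', 'of'] (min_width=13, slack=6)
Line 4: ['algorithm', 'yellow'] (min_width=16, slack=3)
Line 5: ['small', 'I', 'segment', 'an'] (min_width=18, slack=1)
Line 6: ['good', 'page', 'brick', 'end'] (min_width=19, slack=0)
Line 7: ['small', 'blue'] (min_width=10, slack=9)
Line 8: ['laboratory', 'mineral'] (min_width=18, slack=1)
Line 9: ['mountain', 'early'] (min_width=14, slack=5)
Total lines: 9

Answer: 9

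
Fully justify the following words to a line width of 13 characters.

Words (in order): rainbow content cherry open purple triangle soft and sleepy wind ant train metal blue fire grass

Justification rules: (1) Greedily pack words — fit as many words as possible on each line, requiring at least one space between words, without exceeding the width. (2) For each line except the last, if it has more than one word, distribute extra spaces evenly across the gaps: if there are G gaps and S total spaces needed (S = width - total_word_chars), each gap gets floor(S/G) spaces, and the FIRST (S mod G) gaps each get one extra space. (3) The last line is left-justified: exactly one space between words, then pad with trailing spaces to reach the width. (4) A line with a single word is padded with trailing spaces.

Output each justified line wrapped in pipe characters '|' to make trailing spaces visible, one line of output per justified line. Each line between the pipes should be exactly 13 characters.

Answer: |rainbow      |
|content      |
|cherry   open|
|purple       |
|triangle soft|
|and    sleepy|
|wind      ant|
|train   metal|
|blue     fire|
|grass        |

Derivation:
Line 1: ['rainbow'] (min_width=7, slack=6)
Line 2: ['content'] (min_width=7, slack=6)
Line 3: ['cherry', 'open'] (min_width=11, slack=2)
Line 4: ['purple'] (min_width=6, slack=7)
Line 5: ['triangle', 'soft'] (min_width=13, slack=0)
Line 6: ['and', 'sleepy'] (min_width=10, slack=3)
Line 7: ['wind', 'ant'] (min_width=8, slack=5)
Line 8: ['train', 'metal'] (min_width=11, slack=2)
Line 9: ['blue', 'fire'] (min_width=9, slack=4)
Line 10: ['grass'] (min_width=5, slack=8)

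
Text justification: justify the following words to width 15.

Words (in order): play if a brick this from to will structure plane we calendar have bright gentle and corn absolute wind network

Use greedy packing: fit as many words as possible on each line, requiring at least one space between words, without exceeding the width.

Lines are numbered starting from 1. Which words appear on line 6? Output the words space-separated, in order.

Line 1: ['play', 'if', 'a', 'brick'] (min_width=15, slack=0)
Line 2: ['this', 'from', 'to'] (min_width=12, slack=3)
Line 3: ['will', 'structure'] (min_width=14, slack=1)
Line 4: ['plane', 'we'] (min_width=8, slack=7)
Line 5: ['calendar', 'have'] (min_width=13, slack=2)
Line 6: ['bright', 'gentle'] (min_width=13, slack=2)
Line 7: ['and', 'corn'] (min_width=8, slack=7)
Line 8: ['absolute', 'wind'] (min_width=13, slack=2)
Line 9: ['network'] (min_width=7, slack=8)

Answer: bright gentle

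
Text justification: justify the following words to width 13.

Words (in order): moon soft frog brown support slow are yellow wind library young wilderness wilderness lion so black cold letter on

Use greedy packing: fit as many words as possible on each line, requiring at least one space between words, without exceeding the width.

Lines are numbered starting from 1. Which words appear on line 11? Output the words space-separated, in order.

Line 1: ['moon', 'soft'] (min_width=9, slack=4)
Line 2: ['frog', 'brown'] (min_width=10, slack=3)
Line 3: ['support', 'slow'] (min_width=12, slack=1)
Line 4: ['are', 'yellow'] (min_width=10, slack=3)
Line 5: ['wind', 'library'] (min_width=12, slack=1)
Line 6: ['young'] (min_width=5, slack=8)
Line 7: ['wilderness'] (min_width=10, slack=3)
Line 8: ['wilderness'] (min_width=10, slack=3)
Line 9: ['lion', 'so', 'black'] (min_width=13, slack=0)
Line 10: ['cold', 'letter'] (min_width=11, slack=2)
Line 11: ['on'] (min_width=2, slack=11)

Answer: on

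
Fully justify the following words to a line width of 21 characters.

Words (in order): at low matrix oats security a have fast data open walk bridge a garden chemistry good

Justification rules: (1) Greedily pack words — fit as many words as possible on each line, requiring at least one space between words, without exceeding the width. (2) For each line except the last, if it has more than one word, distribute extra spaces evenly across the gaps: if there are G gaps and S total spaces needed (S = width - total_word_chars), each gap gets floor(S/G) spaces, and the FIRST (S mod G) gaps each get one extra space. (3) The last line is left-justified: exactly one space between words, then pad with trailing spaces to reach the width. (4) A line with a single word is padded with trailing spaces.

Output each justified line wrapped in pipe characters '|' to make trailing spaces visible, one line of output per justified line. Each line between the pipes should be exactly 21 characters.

Line 1: ['at', 'low', 'matrix', 'oats'] (min_width=18, slack=3)
Line 2: ['security', 'a', 'have', 'fast'] (min_width=20, slack=1)
Line 3: ['data', 'open', 'walk', 'bridge'] (min_width=21, slack=0)
Line 4: ['a', 'garden', 'chemistry'] (min_width=18, slack=3)
Line 5: ['good'] (min_width=4, slack=17)

Answer: |at  low  matrix  oats|
|security  a have fast|
|data open walk bridge|
|a   garden  chemistry|
|good                 |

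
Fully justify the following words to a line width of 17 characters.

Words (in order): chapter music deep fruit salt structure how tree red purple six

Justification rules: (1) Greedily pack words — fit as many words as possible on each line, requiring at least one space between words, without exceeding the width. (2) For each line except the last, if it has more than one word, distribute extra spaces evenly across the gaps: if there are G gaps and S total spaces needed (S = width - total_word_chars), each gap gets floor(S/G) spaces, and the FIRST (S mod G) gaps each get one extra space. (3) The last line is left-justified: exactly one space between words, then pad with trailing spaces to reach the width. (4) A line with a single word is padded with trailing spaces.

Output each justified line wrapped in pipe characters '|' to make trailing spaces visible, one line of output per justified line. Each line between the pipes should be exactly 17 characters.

Answer: |chapter     music|
|deep  fruit  salt|
|structure     how|
|tree  red  purple|
|six              |

Derivation:
Line 1: ['chapter', 'music'] (min_width=13, slack=4)
Line 2: ['deep', 'fruit', 'salt'] (min_width=15, slack=2)
Line 3: ['structure', 'how'] (min_width=13, slack=4)
Line 4: ['tree', 'red', 'purple'] (min_width=15, slack=2)
Line 5: ['six'] (min_width=3, slack=14)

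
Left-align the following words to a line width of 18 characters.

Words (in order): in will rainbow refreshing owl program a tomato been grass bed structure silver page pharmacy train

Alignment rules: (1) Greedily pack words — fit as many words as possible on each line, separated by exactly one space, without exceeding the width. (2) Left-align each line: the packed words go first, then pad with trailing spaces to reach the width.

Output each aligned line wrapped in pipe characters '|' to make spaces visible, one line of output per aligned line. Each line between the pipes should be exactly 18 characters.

Line 1: ['in', 'will', 'rainbow'] (min_width=15, slack=3)
Line 2: ['refreshing', 'owl'] (min_width=14, slack=4)
Line 3: ['program', 'a', 'tomato'] (min_width=16, slack=2)
Line 4: ['been', 'grass', 'bed'] (min_width=14, slack=4)
Line 5: ['structure', 'silver'] (min_width=16, slack=2)
Line 6: ['page', 'pharmacy'] (min_width=13, slack=5)
Line 7: ['train'] (min_width=5, slack=13)

Answer: |in will rainbow   |
|refreshing owl    |
|program a tomato  |
|been grass bed    |
|structure silver  |
|page pharmacy     |
|train             |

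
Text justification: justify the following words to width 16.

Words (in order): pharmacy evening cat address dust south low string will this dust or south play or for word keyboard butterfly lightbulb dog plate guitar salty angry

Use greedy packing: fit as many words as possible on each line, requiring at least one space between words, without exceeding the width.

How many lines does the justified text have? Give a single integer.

Line 1: ['pharmacy', 'evening'] (min_width=16, slack=0)
Line 2: ['cat', 'address', 'dust'] (min_width=16, slack=0)
Line 3: ['south', 'low', 'string'] (min_width=16, slack=0)
Line 4: ['will', 'this', 'dust'] (min_width=14, slack=2)
Line 5: ['or', 'south', 'play', 'or'] (min_width=16, slack=0)
Line 6: ['for', 'word'] (min_width=8, slack=8)
Line 7: ['keyboard'] (min_width=8, slack=8)
Line 8: ['butterfly'] (min_width=9, slack=7)
Line 9: ['lightbulb', 'dog'] (min_width=13, slack=3)
Line 10: ['plate', 'guitar'] (min_width=12, slack=4)
Line 11: ['salty', 'angry'] (min_width=11, slack=5)
Total lines: 11

Answer: 11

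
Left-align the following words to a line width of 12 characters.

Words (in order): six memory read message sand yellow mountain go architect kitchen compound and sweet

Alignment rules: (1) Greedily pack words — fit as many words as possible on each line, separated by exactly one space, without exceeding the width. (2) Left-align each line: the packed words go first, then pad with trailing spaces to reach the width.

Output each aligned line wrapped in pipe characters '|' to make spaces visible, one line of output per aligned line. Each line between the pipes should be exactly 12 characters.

Answer: |six memory  |
|read message|
|sand yellow |
|mountain go |
|architect   |
|kitchen     |
|compound and|
|sweet       |

Derivation:
Line 1: ['six', 'memory'] (min_width=10, slack=2)
Line 2: ['read', 'message'] (min_width=12, slack=0)
Line 3: ['sand', 'yellow'] (min_width=11, slack=1)
Line 4: ['mountain', 'go'] (min_width=11, slack=1)
Line 5: ['architect'] (min_width=9, slack=3)
Line 6: ['kitchen'] (min_width=7, slack=5)
Line 7: ['compound', 'and'] (min_width=12, slack=0)
Line 8: ['sweet'] (min_width=5, slack=7)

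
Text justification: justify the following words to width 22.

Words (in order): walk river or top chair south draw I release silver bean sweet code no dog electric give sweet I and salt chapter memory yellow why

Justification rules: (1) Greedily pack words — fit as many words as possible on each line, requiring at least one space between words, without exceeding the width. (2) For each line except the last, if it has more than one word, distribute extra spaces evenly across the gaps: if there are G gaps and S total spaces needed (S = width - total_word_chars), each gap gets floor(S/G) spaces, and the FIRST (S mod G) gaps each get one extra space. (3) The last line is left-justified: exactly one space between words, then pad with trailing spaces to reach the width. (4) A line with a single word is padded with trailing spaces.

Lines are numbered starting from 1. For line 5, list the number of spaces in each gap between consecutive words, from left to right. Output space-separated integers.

Answer: 2 1 1

Derivation:
Line 1: ['walk', 'river', 'or', 'top'] (min_width=17, slack=5)
Line 2: ['chair', 'south', 'draw', 'I'] (min_width=18, slack=4)
Line 3: ['release', 'silver', 'bean'] (min_width=19, slack=3)
Line 4: ['sweet', 'code', 'no', 'dog'] (min_width=17, slack=5)
Line 5: ['electric', 'give', 'sweet', 'I'] (min_width=21, slack=1)
Line 6: ['and', 'salt', 'chapter'] (min_width=16, slack=6)
Line 7: ['memory', 'yellow', 'why'] (min_width=17, slack=5)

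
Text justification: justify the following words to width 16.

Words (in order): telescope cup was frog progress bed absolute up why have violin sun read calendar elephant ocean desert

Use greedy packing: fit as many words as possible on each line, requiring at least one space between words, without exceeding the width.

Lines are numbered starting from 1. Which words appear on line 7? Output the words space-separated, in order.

Answer: elephant ocean

Derivation:
Line 1: ['telescope', 'cup'] (min_width=13, slack=3)
Line 2: ['was', 'frog'] (min_width=8, slack=8)
Line 3: ['progress', 'bed'] (min_width=12, slack=4)
Line 4: ['absolute', 'up', 'why'] (min_width=15, slack=1)
Line 5: ['have', 'violin', 'sun'] (min_width=15, slack=1)
Line 6: ['read', 'calendar'] (min_width=13, slack=3)
Line 7: ['elephant', 'ocean'] (min_width=14, slack=2)
Line 8: ['desert'] (min_width=6, slack=10)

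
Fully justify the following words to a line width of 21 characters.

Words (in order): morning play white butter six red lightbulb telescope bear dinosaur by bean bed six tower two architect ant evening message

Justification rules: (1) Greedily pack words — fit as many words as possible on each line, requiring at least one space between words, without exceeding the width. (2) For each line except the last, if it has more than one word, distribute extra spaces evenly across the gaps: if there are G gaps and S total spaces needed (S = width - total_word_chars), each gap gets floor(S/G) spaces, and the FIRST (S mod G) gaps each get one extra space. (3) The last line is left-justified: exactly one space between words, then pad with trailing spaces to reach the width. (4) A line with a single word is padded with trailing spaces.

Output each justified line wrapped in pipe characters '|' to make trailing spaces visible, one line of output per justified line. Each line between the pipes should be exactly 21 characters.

Line 1: ['morning', 'play', 'white'] (min_width=18, slack=3)
Line 2: ['butter', 'six', 'red'] (min_width=14, slack=7)
Line 3: ['lightbulb', 'telescope'] (min_width=19, slack=2)
Line 4: ['bear', 'dinosaur', 'by', 'bean'] (min_width=21, slack=0)
Line 5: ['bed', 'six', 'tower', 'two'] (min_width=17, slack=4)
Line 6: ['architect', 'ant', 'evening'] (min_width=21, slack=0)
Line 7: ['message'] (min_width=7, slack=14)

Answer: |morning   play  white|
|butter     six    red|
|lightbulb   telescope|
|bear dinosaur by bean|
|bed   six  tower  two|
|architect ant evening|
|message              |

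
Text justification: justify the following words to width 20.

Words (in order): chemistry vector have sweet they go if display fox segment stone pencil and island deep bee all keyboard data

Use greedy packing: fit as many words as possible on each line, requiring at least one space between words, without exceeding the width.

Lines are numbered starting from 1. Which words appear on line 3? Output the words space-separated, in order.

Answer: if display fox

Derivation:
Line 1: ['chemistry', 'vector'] (min_width=16, slack=4)
Line 2: ['have', 'sweet', 'they', 'go'] (min_width=18, slack=2)
Line 3: ['if', 'display', 'fox'] (min_width=14, slack=6)
Line 4: ['segment', 'stone', 'pencil'] (min_width=20, slack=0)
Line 5: ['and', 'island', 'deep', 'bee'] (min_width=19, slack=1)
Line 6: ['all', 'keyboard', 'data'] (min_width=17, slack=3)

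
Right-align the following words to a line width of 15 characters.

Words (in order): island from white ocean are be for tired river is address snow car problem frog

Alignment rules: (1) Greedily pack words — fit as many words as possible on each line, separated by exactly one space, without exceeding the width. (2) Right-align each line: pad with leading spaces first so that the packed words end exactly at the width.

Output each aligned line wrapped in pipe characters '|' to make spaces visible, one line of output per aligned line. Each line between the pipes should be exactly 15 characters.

Line 1: ['island', 'from'] (min_width=11, slack=4)
Line 2: ['white', 'ocean', 'are'] (min_width=15, slack=0)
Line 3: ['be', 'for', 'tired'] (min_width=12, slack=3)
Line 4: ['river', 'is'] (min_width=8, slack=7)
Line 5: ['address', 'snow'] (min_width=12, slack=3)
Line 6: ['car', 'problem'] (min_width=11, slack=4)
Line 7: ['frog'] (min_width=4, slack=11)

Answer: |    island from|
|white ocean are|
|   be for tired|
|       river is|
|   address snow|
|    car problem|
|           frog|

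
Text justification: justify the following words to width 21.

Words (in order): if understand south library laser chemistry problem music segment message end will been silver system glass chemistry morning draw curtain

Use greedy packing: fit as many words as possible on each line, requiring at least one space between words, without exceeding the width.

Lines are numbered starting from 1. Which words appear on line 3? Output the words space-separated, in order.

Line 1: ['if', 'understand', 'south'] (min_width=19, slack=2)
Line 2: ['library', 'laser'] (min_width=13, slack=8)
Line 3: ['chemistry', 'problem'] (min_width=17, slack=4)
Line 4: ['music', 'segment', 'message'] (min_width=21, slack=0)
Line 5: ['end', 'will', 'been', 'silver'] (min_width=20, slack=1)
Line 6: ['system', 'glass'] (min_width=12, slack=9)
Line 7: ['chemistry', 'morning'] (min_width=17, slack=4)
Line 8: ['draw', 'curtain'] (min_width=12, slack=9)

Answer: chemistry problem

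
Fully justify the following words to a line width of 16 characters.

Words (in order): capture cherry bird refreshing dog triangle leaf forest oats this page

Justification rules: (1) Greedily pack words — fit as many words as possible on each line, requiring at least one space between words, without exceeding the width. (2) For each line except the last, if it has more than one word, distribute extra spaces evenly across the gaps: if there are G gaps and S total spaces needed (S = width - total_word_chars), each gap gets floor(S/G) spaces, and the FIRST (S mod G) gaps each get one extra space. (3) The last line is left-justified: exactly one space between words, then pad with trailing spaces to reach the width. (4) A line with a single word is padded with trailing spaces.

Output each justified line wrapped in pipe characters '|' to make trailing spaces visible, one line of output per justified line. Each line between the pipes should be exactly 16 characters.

Line 1: ['capture', 'cherry'] (min_width=14, slack=2)
Line 2: ['bird', 'refreshing'] (min_width=15, slack=1)
Line 3: ['dog', 'triangle'] (min_width=12, slack=4)
Line 4: ['leaf', 'forest', 'oats'] (min_width=16, slack=0)
Line 5: ['this', 'page'] (min_width=9, slack=7)

Answer: |capture   cherry|
|bird  refreshing|
|dog     triangle|
|leaf forest oats|
|this page       |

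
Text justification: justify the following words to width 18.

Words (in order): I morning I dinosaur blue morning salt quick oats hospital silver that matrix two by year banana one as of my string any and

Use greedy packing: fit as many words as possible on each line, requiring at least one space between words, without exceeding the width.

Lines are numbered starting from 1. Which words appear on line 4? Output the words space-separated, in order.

Answer: oats hospital

Derivation:
Line 1: ['I', 'morning', 'I'] (min_width=11, slack=7)
Line 2: ['dinosaur', 'blue'] (min_width=13, slack=5)
Line 3: ['morning', 'salt', 'quick'] (min_width=18, slack=0)
Line 4: ['oats', 'hospital'] (min_width=13, slack=5)
Line 5: ['silver', 'that', 'matrix'] (min_width=18, slack=0)
Line 6: ['two', 'by', 'year', 'banana'] (min_width=18, slack=0)
Line 7: ['one', 'as', 'of', 'my'] (min_width=12, slack=6)
Line 8: ['string', 'any', 'and'] (min_width=14, slack=4)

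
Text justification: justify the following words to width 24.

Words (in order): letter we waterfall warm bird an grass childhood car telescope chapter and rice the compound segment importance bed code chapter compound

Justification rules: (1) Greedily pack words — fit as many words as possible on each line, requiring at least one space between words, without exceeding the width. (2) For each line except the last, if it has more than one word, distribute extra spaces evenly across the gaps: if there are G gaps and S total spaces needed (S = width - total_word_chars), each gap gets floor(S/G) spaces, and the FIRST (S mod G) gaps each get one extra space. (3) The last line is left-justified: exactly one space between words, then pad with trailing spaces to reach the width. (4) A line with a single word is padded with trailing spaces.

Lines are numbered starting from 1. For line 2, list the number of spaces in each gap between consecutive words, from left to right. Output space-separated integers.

Answer: 2 1 1

Derivation:
Line 1: ['letter', 'we', 'waterfall', 'warm'] (min_width=24, slack=0)
Line 2: ['bird', 'an', 'grass', 'childhood'] (min_width=23, slack=1)
Line 3: ['car', 'telescope', 'chapter'] (min_width=21, slack=3)
Line 4: ['and', 'rice', 'the', 'compound'] (min_width=21, slack=3)
Line 5: ['segment', 'importance', 'bed'] (min_width=22, slack=2)
Line 6: ['code', 'chapter', 'compound'] (min_width=21, slack=3)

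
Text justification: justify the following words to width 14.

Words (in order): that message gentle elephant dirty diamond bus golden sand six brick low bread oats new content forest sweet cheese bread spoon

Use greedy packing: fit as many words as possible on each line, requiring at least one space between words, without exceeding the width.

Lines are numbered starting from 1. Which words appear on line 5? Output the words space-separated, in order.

Line 1: ['that', 'message'] (min_width=12, slack=2)
Line 2: ['gentle'] (min_width=6, slack=8)
Line 3: ['elephant', 'dirty'] (min_width=14, slack=0)
Line 4: ['diamond', 'bus'] (min_width=11, slack=3)
Line 5: ['golden', 'sand'] (min_width=11, slack=3)
Line 6: ['six', 'brick', 'low'] (min_width=13, slack=1)
Line 7: ['bread', 'oats', 'new'] (min_width=14, slack=0)
Line 8: ['content', 'forest'] (min_width=14, slack=0)
Line 9: ['sweet', 'cheese'] (min_width=12, slack=2)
Line 10: ['bread', 'spoon'] (min_width=11, slack=3)

Answer: golden sand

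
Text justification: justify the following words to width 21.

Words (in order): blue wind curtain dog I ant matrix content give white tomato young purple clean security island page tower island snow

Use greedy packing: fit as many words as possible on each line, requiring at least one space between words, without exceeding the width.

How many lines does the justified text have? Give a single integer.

Answer: 6

Derivation:
Line 1: ['blue', 'wind', 'curtain', 'dog'] (min_width=21, slack=0)
Line 2: ['I', 'ant', 'matrix', 'content'] (min_width=20, slack=1)
Line 3: ['give', 'white', 'tomato'] (min_width=17, slack=4)
Line 4: ['young', 'purple', 'clean'] (min_width=18, slack=3)
Line 5: ['security', 'island', 'page'] (min_width=20, slack=1)
Line 6: ['tower', 'island', 'snow'] (min_width=17, slack=4)
Total lines: 6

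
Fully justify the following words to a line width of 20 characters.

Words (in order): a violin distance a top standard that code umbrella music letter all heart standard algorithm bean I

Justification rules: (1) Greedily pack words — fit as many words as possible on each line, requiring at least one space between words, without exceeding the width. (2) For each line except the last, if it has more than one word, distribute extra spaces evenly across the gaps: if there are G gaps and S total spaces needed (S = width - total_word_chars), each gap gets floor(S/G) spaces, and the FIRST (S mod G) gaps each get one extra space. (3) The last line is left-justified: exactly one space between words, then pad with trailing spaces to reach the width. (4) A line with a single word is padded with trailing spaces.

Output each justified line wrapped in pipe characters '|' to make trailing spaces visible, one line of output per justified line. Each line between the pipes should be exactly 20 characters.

Answer: |a  violin distance a|
|top   standard  that|
|code  umbrella music|
|letter   all   heart|
|standard   algorithm|
|bean I              |

Derivation:
Line 1: ['a', 'violin', 'distance', 'a'] (min_width=19, slack=1)
Line 2: ['top', 'standard', 'that'] (min_width=17, slack=3)
Line 3: ['code', 'umbrella', 'music'] (min_width=19, slack=1)
Line 4: ['letter', 'all', 'heart'] (min_width=16, slack=4)
Line 5: ['standard', 'algorithm'] (min_width=18, slack=2)
Line 6: ['bean', 'I'] (min_width=6, slack=14)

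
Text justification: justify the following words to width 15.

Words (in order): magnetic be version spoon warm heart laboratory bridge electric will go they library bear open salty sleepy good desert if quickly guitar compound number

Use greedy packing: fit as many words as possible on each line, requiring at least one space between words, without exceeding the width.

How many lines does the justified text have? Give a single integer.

Line 1: ['magnetic', 'be'] (min_width=11, slack=4)
Line 2: ['version', 'spoon'] (min_width=13, slack=2)
Line 3: ['warm', 'heart'] (min_width=10, slack=5)
Line 4: ['laboratory'] (min_width=10, slack=5)
Line 5: ['bridge', 'electric'] (min_width=15, slack=0)
Line 6: ['will', 'go', 'they'] (min_width=12, slack=3)
Line 7: ['library', 'bear'] (min_width=12, slack=3)
Line 8: ['open', 'salty'] (min_width=10, slack=5)
Line 9: ['sleepy', 'good'] (min_width=11, slack=4)
Line 10: ['desert', 'if'] (min_width=9, slack=6)
Line 11: ['quickly', 'guitar'] (min_width=14, slack=1)
Line 12: ['compound', 'number'] (min_width=15, slack=0)
Total lines: 12

Answer: 12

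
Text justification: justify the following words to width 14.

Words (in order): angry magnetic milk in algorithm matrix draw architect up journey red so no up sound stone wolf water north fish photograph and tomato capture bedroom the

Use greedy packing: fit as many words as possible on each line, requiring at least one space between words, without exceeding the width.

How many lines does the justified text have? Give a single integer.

Line 1: ['angry', 'magnetic'] (min_width=14, slack=0)
Line 2: ['milk', 'in'] (min_width=7, slack=7)
Line 3: ['algorithm'] (min_width=9, slack=5)
Line 4: ['matrix', 'draw'] (min_width=11, slack=3)
Line 5: ['architect', 'up'] (min_width=12, slack=2)
Line 6: ['journey', 'red', 'so'] (min_width=14, slack=0)
Line 7: ['no', 'up', 'sound'] (min_width=11, slack=3)
Line 8: ['stone', 'wolf'] (min_width=10, slack=4)
Line 9: ['water', 'north'] (min_width=11, slack=3)
Line 10: ['fish'] (min_width=4, slack=10)
Line 11: ['photograph', 'and'] (min_width=14, slack=0)
Line 12: ['tomato', 'capture'] (min_width=14, slack=0)
Line 13: ['bedroom', 'the'] (min_width=11, slack=3)
Total lines: 13

Answer: 13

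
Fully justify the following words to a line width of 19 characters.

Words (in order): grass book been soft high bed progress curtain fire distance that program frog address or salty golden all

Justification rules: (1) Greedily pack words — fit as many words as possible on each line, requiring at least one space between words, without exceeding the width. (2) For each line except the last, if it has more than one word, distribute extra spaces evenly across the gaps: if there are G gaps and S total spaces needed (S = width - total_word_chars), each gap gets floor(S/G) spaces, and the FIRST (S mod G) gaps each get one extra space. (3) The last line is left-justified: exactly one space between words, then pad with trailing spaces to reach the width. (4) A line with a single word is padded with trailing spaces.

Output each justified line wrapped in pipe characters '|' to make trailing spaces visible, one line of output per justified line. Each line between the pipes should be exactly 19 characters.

Line 1: ['grass', 'book', 'been'] (min_width=15, slack=4)
Line 2: ['soft', 'high', 'bed'] (min_width=13, slack=6)
Line 3: ['progress', 'curtain'] (min_width=16, slack=3)
Line 4: ['fire', 'distance', 'that'] (min_width=18, slack=1)
Line 5: ['program', 'frog'] (min_width=12, slack=7)
Line 6: ['address', 'or', 'salty'] (min_width=16, slack=3)
Line 7: ['golden', 'all'] (min_width=10, slack=9)

Answer: |grass   book   been|
|soft    high    bed|
|progress    curtain|
|fire  distance that|
|program        frog|
|address   or  salty|
|golden all         |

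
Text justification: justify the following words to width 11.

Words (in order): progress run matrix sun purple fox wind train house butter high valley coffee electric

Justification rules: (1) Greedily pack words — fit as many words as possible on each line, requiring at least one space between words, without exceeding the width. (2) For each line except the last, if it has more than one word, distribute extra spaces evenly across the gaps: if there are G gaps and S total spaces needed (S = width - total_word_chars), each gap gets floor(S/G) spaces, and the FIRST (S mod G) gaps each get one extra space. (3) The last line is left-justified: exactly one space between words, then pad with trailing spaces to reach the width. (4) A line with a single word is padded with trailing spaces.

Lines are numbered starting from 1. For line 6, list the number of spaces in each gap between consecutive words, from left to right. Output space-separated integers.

Answer: 1

Derivation:
Line 1: ['progress'] (min_width=8, slack=3)
Line 2: ['run', 'matrix'] (min_width=10, slack=1)
Line 3: ['sun', 'purple'] (min_width=10, slack=1)
Line 4: ['fox', 'wind'] (min_width=8, slack=3)
Line 5: ['train', 'house'] (min_width=11, slack=0)
Line 6: ['butter', 'high'] (min_width=11, slack=0)
Line 7: ['valley'] (min_width=6, slack=5)
Line 8: ['coffee'] (min_width=6, slack=5)
Line 9: ['electric'] (min_width=8, slack=3)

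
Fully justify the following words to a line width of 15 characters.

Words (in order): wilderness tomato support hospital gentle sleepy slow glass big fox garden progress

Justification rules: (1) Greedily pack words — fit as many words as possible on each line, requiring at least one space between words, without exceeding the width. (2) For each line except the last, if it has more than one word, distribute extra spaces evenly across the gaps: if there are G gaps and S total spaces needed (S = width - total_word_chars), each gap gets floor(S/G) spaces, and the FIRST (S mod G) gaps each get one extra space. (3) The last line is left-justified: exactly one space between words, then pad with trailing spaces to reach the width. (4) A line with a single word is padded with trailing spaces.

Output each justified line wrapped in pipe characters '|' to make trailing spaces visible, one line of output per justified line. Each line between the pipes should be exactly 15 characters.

Line 1: ['wilderness'] (min_width=10, slack=5)
Line 2: ['tomato', 'support'] (min_width=14, slack=1)
Line 3: ['hospital', 'gentle'] (min_width=15, slack=0)
Line 4: ['sleepy', 'slow'] (min_width=11, slack=4)
Line 5: ['glass', 'big', 'fox'] (min_width=13, slack=2)
Line 6: ['garden', 'progress'] (min_width=15, slack=0)

Answer: |wilderness     |
|tomato  support|
|hospital gentle|
|sleepy     slow|
|glass  big  fox|
|garden progress|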